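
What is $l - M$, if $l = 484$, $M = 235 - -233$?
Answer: $16$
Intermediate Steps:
$M = 468$ ($M = 235 + 233 = 468$)
$l - M = 484 - 468 = 16$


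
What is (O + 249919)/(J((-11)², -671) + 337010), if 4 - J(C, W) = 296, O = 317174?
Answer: 29847/17722 ≈ 1.6842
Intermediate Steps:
J(C, W) = -292 (J(C, W) = 4 - 1*296 = 4 - 296 = -292)
(O + 249919)/(J((-11)², -671) + 337010) = (317174 + 249919)/(-292 + 337010) = 567093/336718 = 567093*(1/336718) = 29847/17722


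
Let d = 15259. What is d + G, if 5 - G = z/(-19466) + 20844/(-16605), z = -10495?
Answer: 182742923087/11971590 ≈ 15265.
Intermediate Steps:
G = 68431277/11971590 (G = 5 - (-10495/(-19466) + 20844/(-16605)) = 5 - (-10495*(-1/19466) + 20844*(-1/16605)) = 5 - (10495/19466 - 772/615) = 5 - 1*(-8573327/11971590) = 5 + 8573327/11971590 = 68431277/11971590 ≈ 5.7161)
d + G = 15259 + 68431277/11971590 = 182742923087/11971590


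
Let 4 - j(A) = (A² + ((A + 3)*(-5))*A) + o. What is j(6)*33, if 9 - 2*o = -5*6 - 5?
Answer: 7128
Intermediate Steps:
o = 22 (o = 9/2 - (-5*6 - 5)/2 = 9/2 - (-30 - 5)/2 = 9/2 - ½*(-35) = 9/2 + 35/2 = 22)
j(A) = -18 - A² - A*(-15 - 5*A) (j(A) = 4 - ((A² + ((A + 3)*(-5))*A) + 22) = 4 - ((A² + ((3 + A)*(-5))*A) + 22) = 4 - ((A² + (-15 - 5*A)*A) + 22) = 4 - ((A² + A*(-15 - 5*A)) + 22) = 4 - (22 + A² + A*(-15 - 5*A)) = 4 + (-22 - A² - A*(-15 - 5*A)) = -18 - A² - A*(-15 - 5*A))
j(6)*33 = (-18 + 4*6² + 15*6)*33 = (-18 + 4*36 + 90)*33 = (-18 + 144 + 90)*33 = 216*33 = 7128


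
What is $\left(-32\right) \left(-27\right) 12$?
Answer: $10368$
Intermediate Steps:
$\left(-32\right) \left(-27\right) 12 = 864 \cdot 12 = 10368$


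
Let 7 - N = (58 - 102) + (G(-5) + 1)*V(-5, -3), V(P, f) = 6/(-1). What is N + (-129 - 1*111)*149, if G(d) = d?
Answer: -35733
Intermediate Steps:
V(P, f) = -6 (V(P, f) = 6*(-1) = -6)
N = 27 (N = 7 - ((58 - 102) + (-5 + 1)*(-6)) = 7 - (-44 - 4*(-6)) = 7 - (-44 + 24) = 7 - 1*(-20) = 7 + 20 = 27)
N + (-129 - 1*111)*149 = 27 + (-129 - 1*111)*149 = 27 + (-129 - 111)*149 = 27 - 240*149 = 27 - 35760 = -35733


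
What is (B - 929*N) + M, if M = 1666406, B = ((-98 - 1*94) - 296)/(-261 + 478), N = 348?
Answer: 291455250/217 ≈ 1.3431e+6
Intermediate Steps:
B = -488/217 (B = ((-98 - 94) - 296)/217 = (-192 - 296)*(1/217) = -488*1/217 = -488/217 ≈ -2.2488)
(B - 929*N) + M = (-488/217 - 929*348) + 1666406 = (-488/217 - 323292) + 1666406 = -70154852/217 + 1666406 = 291455250/217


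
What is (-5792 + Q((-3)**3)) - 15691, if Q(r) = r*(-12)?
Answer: -21159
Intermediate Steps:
Q(r) = -12*r
(-5792 + Q((-3)**3)) - 15691 = (-5792 - 12*(-3)**3) - 15691 = (-5792 - 12*(-27)) - 15691 = (-5792 + 324) - 15691 = -5468 - 15691 = -21159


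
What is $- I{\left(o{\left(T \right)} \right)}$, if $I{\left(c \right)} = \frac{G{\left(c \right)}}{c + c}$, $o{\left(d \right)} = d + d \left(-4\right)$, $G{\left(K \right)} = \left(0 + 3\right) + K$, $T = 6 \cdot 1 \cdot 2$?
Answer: $- \frac{11}{24} \approx -0.45833$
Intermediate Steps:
$T = 12$ ($T = 6 \cdot 2 = 12$)
$G{\left(K \right)} = 3 + K$
$o{\left(d \right)} = - 3 d$ ($o{\left(d \right)} = d - 4 d = - 3 d$)
$I{\left(c \right)} = \frac{3 + c}{2 c}$ ($I{\left(c \right)} = \frac{3 + c}{c + c} = \frac{3 + c}{2 c}$)
$- I{\left(o{\left(T \right)} \right)} = - \frac{3 - 36}{2 \left(\left(-3\right) 12\right)} = - \frac{3 - 36}{2 \left(-36\right)} = - \frac{\left(-1\right) \left(-33\right)}{2 \cdot 36} = \left(-1\right) \frac{11}{24} = - \frac{11}{24}$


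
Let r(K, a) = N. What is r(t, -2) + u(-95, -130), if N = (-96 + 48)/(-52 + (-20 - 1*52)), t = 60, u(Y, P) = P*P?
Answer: 523912/31 ≈ 16900.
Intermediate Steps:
u(Y, P) = P²
N = 12/31 (N = -48/(-52 + (-20 - 52)) = -48/(-52 - 72) = -48/(-124) = -48*(-1/124) = 12/31 ≈ 0.38710)
r(K, a) = 12/31
r(t, -2) + u(-95, -130) = 12/31 + (-130)² = 12/31 + 16900 = 523912/31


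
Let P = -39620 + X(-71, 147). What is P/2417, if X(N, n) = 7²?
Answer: -39571/2417 ≈ -16.372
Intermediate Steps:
X(N, n) = 49
P = -39571 (P = -39620 + 49 = -39571)
P/2417 = -39571/2417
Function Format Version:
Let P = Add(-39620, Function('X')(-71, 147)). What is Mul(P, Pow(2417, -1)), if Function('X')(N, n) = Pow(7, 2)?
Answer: Rational(-39571, 2417) ≈ -16.372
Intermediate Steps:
Function('X')(N, n) = 49
P = -39571 (P = Add(-39620, 49) = -39571)
Mul(P, Pow(2417, -1)) = Mul(-39571, Pow(2417, -1)) = Mul(-39571, Rational(1, 2417)) = Rational(-39571, 2417)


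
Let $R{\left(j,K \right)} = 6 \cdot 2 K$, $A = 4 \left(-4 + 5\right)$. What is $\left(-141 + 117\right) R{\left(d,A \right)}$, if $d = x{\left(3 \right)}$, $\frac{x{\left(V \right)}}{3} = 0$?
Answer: $-1152$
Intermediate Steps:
$x{\left(V \right)} = 0$ ($x{\left(V \right)} = 3 \cdot 0 = 0$)
$d = 0$
$A = 4$ ($A = 4 \cdot 1 = 4$)
$R{\left(j,K \right)} = 12 K$
$\left(-141 + 117\right) R{\left(d,A \right)} = \left(-141 + 117\right) 12 \cdot 4 = \left(-24\right) 48 = -1152$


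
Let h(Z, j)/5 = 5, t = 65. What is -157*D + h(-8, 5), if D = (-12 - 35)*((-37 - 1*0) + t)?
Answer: 206637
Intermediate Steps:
h(Z, j) = 25 (h(Z, j) = 5*5 = 25)
D = -1316 (D = (-12 - 35)*((-37 - 1*0) + 65) = -47*((-37 + 0) + 65) = -47*(-37 + 65) = -47*28 = -1316)
-157*D + h(-8, 5) = -157*(-1316) + 25 = 206612 + 25 = 206637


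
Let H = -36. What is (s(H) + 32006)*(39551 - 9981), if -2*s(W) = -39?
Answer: 946994035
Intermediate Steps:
s(W) = 39/2 (s(W) = -½*(-39) = 39/2)
(s(H) + 32006)*(39551 - 9981) = (39/2 + 32006)*(39551 - 9981) = (64051/2)*29570 = 946994035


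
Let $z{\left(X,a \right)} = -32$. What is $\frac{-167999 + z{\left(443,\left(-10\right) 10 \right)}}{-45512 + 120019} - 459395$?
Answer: $- \frac{34228311296}{74507} \approx -4.594 \cdot 10^{5}$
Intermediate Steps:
$\frac{-167999 + z{\left(443,\left(-10\right) 10 \right)}}{-45512 + 120019} - 459395 = \frac{-167999 - 32}{-45512 + 120019} - 459395 = - \frac{168031}{74507} - 459395 = - \frac{34228311296}{74507}$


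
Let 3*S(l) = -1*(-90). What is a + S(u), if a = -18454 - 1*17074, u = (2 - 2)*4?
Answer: -35498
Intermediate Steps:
u = 0 (u = 0*4 = 0)
S(l) = 30 (S(l) = (-1*(-90))/3 = (1/3)*90 = 30)
a = -35528 (a = -18454 - 17074 = -35528)
a + S(u) = -35528 + 30 = -35498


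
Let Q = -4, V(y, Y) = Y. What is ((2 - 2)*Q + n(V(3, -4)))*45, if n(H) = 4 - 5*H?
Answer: 1080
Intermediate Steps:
((2 - 2)*Q + n(V(3, -4)))*45 = ((2 - 2)*(-4) + (4 - 5*(-4)))*45 = (0*(-4) + (4 + 20))*45 = (0 + 24)*45 = 24*45 = 1080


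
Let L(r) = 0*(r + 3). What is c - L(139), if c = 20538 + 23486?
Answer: 44024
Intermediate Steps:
c = 44024
L(r) = 0 (L(r) = 0*(3 + r) = 0)
c - L(139) = 44024 - 1*0 = 44024 + 0 = 44024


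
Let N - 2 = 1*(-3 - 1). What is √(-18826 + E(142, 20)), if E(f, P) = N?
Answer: 6*I*√523 ≈ 137.22*I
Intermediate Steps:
N = -2 (N = 2 + 1*(-3 - 1) = 2 + 1*(-4) = 2 - 4 = -2)
E(f, P) = -2
√(-18826 + E(142, 20)) = √(-18826 - 2) = √(-18828) = 6*I*√523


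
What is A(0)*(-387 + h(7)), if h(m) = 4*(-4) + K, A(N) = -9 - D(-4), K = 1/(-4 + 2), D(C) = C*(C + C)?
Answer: 33087/2 ≈ 16544.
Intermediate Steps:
D(C) = 2*C² (D(C) = C*(2*C) = 2*C²)
K = -½ (K = 1/(-2) = -½ ≈ -0.50000)
A(N) = -41 (A(N) = -9 - 2*(-4)² = -9 - 2*16 = -9 - 1*32 = -9 - 32 = -41)
h(m) = -33/2 (h(m) = 4*(-4) - ½ = -16 - ½ = -33/2)
A(0)*(-387 + h(7)) = -41*(-387 - 33/2) = -41*(-807/2) = 33087/2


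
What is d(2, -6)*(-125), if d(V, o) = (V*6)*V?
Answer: -3000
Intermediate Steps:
d(V, o) = 6*V² (d(V, o) = (6*V)*V = 6*V²)
d(2, -6)*(-125) = (6*2²)*(-125) = (6*4)*(-125) = 24*(-125) = -3000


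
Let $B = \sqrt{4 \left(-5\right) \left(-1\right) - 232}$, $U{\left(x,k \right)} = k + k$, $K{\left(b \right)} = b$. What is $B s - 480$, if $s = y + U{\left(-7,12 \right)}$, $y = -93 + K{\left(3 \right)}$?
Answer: $-480 - 132 i \sqrt{53} \approx -480.0 - 960.97 i$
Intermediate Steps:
$U{\left(x,k \right)} = 2 k$
$y = -90$ ($y = -93 + 3 = -90$)
$B = 2 i \sqrt{53}$ ($B = \sqrt{\left(-20\right) \left(-1\right) - 232} = \sqrt{20 - 232} = \sqrt{-212} = 2 i \sqrt{53} \approx 14.56 i$)
$s = -66$ ($s = -90 + 2 \cdot 12 = -90 + 24 = -66$)
$B s - 480 = 2 i \sqrt{53} \left(-66\right) - 480 = - 132 i \sqrt{53} - 480 = -480 - 132 i \sqrt{53}$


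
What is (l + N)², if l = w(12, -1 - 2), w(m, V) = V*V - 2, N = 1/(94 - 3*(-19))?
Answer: 1119364/22801 ≈ 49.093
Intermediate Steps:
N = 1/151 (N = 1/(94 + 57) = 1/151 ≈ 0.0066225)
w(m, V) = -2 + V² (w(m, V) = V² - 2 = -2 + V²)
l = 7 (l = -2 + (-1 - 2)² = -2 + (-3)² = -2 + 9 = 7)
(l + N)² = (7 + 1/151)² = (1058/151)² = 1119364/22801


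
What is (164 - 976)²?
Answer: 659344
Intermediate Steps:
(164 - 976)² = (-812)² = 659344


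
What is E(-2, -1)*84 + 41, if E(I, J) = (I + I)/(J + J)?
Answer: 209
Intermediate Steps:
E(I, J) = I/J (E(I, J) = (2*I)/((2*J)) = (2*I)*(1/(2*J)) = I/J)
E(-2, -1)*84 + 41 = -2/(-1)*84 + 41 = -2*(-1)*84 + 41 = 2*84 + 41 = 168 + 41 = 209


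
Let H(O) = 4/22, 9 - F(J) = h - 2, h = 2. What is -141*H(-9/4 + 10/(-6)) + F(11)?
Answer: -183/11 ≈ -16.636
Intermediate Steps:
F(J) = 9 (F(J) = 9 - (2 - 2) = 9 - 1*0 = 9 + 0 = 9)
H(O) = 2/11 (H(O) = 4*(1/22) = 2/11)
-141*H(-9/4 + 10/(-6)) + F(11) = -141*2/11 + 9 = -282/11 + 9 = -183/11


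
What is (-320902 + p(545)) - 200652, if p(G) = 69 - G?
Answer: -522030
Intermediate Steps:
(-320902 + p(545)) - 200652 = (-320902 + (69 - 1*545)) - 200652 = (-320902 + (69 - 545)) - 200652 = (-320902 - 476) - 200652 = -321378 - 200652 = -522030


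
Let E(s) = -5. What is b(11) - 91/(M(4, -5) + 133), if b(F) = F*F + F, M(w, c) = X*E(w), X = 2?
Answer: 16145/123 ≈ 131.26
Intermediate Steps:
M(w, c) = -10 (M(w, c) = 2*(-5) = -10)
b(F) = F + F² (b(F) = F² + F = F + F²)
b(11) - 91/(M(4, -5) + 133) = 11*(1 + 11) - 91/(-10 + 133) = 11*12 - 91/123 = 132 + (1/123)*(-91) = 132 - 91/123 = 16145/123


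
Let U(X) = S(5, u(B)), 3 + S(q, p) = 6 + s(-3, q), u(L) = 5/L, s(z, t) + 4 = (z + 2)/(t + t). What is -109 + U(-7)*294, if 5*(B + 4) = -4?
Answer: -2162/5 ≈ -432.40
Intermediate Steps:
B = -24/5 (B = -4 + (⅕)*(-4) = -4 - ⅘ = -24/5 ≈ -4.8000)
s(z, t) = -4 + (2 + z)/(2*t) (s(z, t) = -4 + (z + 2)/(t + t) = -4 + (2 + z)/((2*t)) = -4 + (2 + z)*(1/(2*t)) = -4 + (2 + z)/(2*t))
S(q, p) = 3 + (-1 - 8*q)/(2*q) (S(q, p) = -3 + (6 + (2 - 3 - 8*q)/(2*q)) = -3 + (6 + (-1 - 8*q)/(2*q)) = 3 + (-1 - 8*q)/(2*q))
U(X) = -11/10 (U(X) = (-½ - 1*5)/5 = (-½ - 5)/5 = (⅕)*(-11/2) = -11/10)
-109 + U(-7)*294 = -109 - 11/10*294 = -109 - 1617/5 = -2162/5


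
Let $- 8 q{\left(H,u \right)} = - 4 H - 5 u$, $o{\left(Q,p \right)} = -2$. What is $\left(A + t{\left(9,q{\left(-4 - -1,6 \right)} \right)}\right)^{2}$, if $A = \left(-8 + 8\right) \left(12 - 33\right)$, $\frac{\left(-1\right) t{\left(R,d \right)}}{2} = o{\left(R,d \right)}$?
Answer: $16$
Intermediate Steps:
$q{\left(H,u \right)} = \frac{H}{2} + \frac{5 u}{8}$ ($q{\left(H,u \right)} = - \frac{- 4 H - 5 u}{8} = - \frac{- 5 u - 4 H}{8} = \frac{H}{2} + \frac{5 u}{8}$)
$t{\left(R,d \right)} = 4$ ($t{\left(R,d \right)} = \left(-2\right) \left(-2\right) = 4$)
$A = 0$ ($A = 0 \left(12 - 33\right) = 0 \left(-21\right) = 0$)
$\left(A + t{\left(9,q{\left(-4 - -1,6 \right)} \right)}\right)^{2} = \left(0 + 4\right)^{2} = 4^{2} = 16$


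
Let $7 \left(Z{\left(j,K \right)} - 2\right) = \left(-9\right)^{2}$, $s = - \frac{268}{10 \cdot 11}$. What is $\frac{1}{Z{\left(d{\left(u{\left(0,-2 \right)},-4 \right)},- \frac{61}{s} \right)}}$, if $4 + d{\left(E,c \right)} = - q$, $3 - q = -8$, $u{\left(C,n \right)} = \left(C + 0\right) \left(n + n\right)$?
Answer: $\frac{7}{95} \approx 0.073684$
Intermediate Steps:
$u{\left(C,n \right)} = 2 C n$ ($u{\left(C,n \right)} = C 2 n = 2 C n$)
$q = 11$ ($q = 3 - -8 = 3 + 8 = 11$)
$d{\left(E,c \right)} = -15$ ($d{\left(E,c \right)} = -4 - 11 = -15$)
$s = - \frac{134}{55}$ ($s = - \frac{268}{110} = \left(-268\right) \frac{1}{110} = - \frac{134}{55} \approx -2.4364$)
$Z{\left(j,K \right)} = \frac{95}{7}$ ($Z{\left(j,K \right)} = 2 + \frac{\left(-9\right)^{2}}{7} = 2 + \frac{1}{7} \cdot 81 = 2 + \frac{81}{7} = \frac{95}{7}$)
$\frac{1}{Z{\left(d{\left(u{\left(0,-2 \right)},-4 \right)},- \frac{61}{s} \right)}} = \frac{1}{\frac{95}{7}} = \frac{7}{95}$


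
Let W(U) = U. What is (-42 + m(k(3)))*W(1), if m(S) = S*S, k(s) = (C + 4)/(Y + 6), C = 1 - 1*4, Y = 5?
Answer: -5081/121 ≈ -41.992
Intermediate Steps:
C = -3 (C = 1 - 4 = -3)
k(s) = 1/11 (k(s) = (-3 + 4)/(5 + 6) = 1/11)
m(S) = S²
(-42 + m(k(3)))*W(1) = (-42 + (1/11)²)*1 = (-42 + 1/121)*1 = -5081/121*1 = -5081/121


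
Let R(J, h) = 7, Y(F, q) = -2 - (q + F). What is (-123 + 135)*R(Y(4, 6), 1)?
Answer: 84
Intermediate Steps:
Y(F, q) = -2 - F - q (Y(F, q) = -2 - (F + q) = -2 + (-F - q) = -2 - F - q)
(-123 + 135)*R(Y(4, 6), 1) = (-123 + 135)*7 = 12*7 = 84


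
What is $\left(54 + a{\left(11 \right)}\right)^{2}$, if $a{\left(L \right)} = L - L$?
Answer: $2916$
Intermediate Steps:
$a{\left(L \right)} = 0$
$\left(54 + a{\left(11 \right)}\right)^{2} = \left(54 + 0\right)^{2} = 54^{2} = 2916$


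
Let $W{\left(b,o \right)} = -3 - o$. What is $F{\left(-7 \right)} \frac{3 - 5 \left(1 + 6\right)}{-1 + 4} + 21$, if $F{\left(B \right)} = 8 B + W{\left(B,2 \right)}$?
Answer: $\frac{2015}{3} \approx 671.67$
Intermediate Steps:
$F{\left(B \right)} = -5 + 8 B$ ($F{\left(B \right)} = 8 B - 5 = -5 + 8 B$)
$F{\left(-7 \right)} \frac{3 - 5 \left(1 + 6\right)}{-1 + 4} + 21 = \left(-5 + 8 \left(-7\right)\right) \frac{3 - 5 \left(1 + 6\right)}{-1 + 4} + 21 = \left(-5 - 56\right) \frac{3 - 35}{3} + 21 = - 61 \left(3 - 35\right) \frac{1}{3} + 21 = - 61 \left(\left(-32\right) \frac{1}{3}\right) + 21 = \left(-61\right) \left(- \frac{32}{3}\right) + 21 = \frac{1952}{3} + 21 = \frac{2015}{3}$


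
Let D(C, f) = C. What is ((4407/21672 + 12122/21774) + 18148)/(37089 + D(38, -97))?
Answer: 8347122921/17075746856 ≈ 0.48883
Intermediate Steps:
((4407/21672 + 12122/21774) + 18148)/(37089 + D(38, -97)) = ((4407/21672 + 12122/21774) + 18148)/(37089 + 38) = ((4407*(1/21672) + 12122*(1/21774)) + 18148)/37127 = ((1469/7224 + 319/573) + 18148)*(1/37127) = (349577/459928 + 18148)*(1/37127) = (8347122921/459928)*(1/37127) = 8347122921/17075746856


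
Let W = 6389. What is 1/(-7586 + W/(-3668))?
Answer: -3668/27831837 ≈ -0.00013179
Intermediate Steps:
1/(-7586 + W/(-3668)) = 1/(-7586 + 6389/(-3668)) = 1/(-7586 + 6389*(-1/3668)) = 1/(-7586 - 6389/3668) = 1/(-27831837/3668) = -3668/27831837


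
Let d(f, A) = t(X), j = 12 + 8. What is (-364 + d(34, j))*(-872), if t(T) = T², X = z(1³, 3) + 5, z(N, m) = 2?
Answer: 274680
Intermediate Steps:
j = 20
X = 7 (X = 2 + 5 = 7)
d(f, A) = 49 (d(f, A) = 7² = 49)
(-364 + d(34, j))*(-872) = (-364 + 49)*(-872) = -315*(-872) = 274680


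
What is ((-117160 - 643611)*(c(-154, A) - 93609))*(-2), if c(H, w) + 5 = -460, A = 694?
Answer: -143137542108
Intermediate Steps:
c(H, w) = -465 (c(H, w) = -5 - 460 = -465)
((-117160 - 643611)*(c(-154, A) - 93609))*(-2) = ((-117160 - 643611)*(-465 - 93609))*(-2) = -760771*(-94074)*(-2) = 71568771054*(-2) = -143137542108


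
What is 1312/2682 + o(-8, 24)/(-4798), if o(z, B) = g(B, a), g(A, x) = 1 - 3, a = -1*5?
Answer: 1575085/3217059 ≈ 0.48960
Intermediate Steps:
a = -5
g(A, x) = -2
o(z, B) = -2
1312/2682 + o(-8, 24)/(-4798) = 1312/2682 - 2/(-4798) = 1312*(1/2682) - 2*(-1/4798) = 656/1341 + 1/2399 = 1575085/3217059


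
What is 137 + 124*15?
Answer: 1997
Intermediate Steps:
137 + 124*15 = 137 + 1860 = 1997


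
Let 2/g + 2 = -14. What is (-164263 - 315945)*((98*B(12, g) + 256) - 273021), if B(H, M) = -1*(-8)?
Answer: 130607452048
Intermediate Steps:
g = -⅛ (g = 2/(-2 - 14) = 2/(-16) = 2*(-1/16) = -⅛ ≈ -0.12500)
B(H, M) = 8
(-164263 - 315945)*((98*B(12, g) + 256) - 273021) = (-164263 - 315945)*((98*8 + 256) - 273021) = -480208*((784 + 256) - 273021) = -480208*(1040 - 273021) = -480208*(-271981) = 130607452048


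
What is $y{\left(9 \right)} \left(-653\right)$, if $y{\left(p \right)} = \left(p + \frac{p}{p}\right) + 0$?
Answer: $-6530$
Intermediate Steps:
$y{\left(p \right)} = 1 + p$ ($y{\left(p \right)} = \left(p + 1\right) + 0 = \left(1 + p\right) + 0 = 1 + p$)
$y{\left(9 \right)} \left(-653\right) = \left(1 + 9\right) \left(-653\right) = 10 \left(-653\right) = -6530$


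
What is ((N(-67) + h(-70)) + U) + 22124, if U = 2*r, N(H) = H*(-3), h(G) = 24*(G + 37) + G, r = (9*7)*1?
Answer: 21589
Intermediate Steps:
r = 63 (r = 63*1 = 63)
h(G) = 888 + 25*G (h(G) = 24*(37 + G) + G = (888 + 24*G) + G = 888 + 25*G)
N(H) = -3*H
U = 126 (U = 2*63 = 126)
((N(-67) + h(-70)) + U) + 22124 = ((-3*(-67) + (888 + 25*(-70))) + 126) + 22124 = ((201 + (888 - 1750)) + 126) + 22124 = ((201 - 862) + 126) + 22124 = (-661 + 126) + 22124 = -535 + 22124 = 21589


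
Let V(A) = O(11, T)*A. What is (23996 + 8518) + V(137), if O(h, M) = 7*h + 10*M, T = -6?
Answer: 34843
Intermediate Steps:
V(A) = 17*A (V(A) = (7*11 + 10*(-6))*A = (77 - 60)*A = 17*A)
(23996 + 8518) + V(137) = (23996 + 8518) + 17*137 = 32514 + 2329 = 34843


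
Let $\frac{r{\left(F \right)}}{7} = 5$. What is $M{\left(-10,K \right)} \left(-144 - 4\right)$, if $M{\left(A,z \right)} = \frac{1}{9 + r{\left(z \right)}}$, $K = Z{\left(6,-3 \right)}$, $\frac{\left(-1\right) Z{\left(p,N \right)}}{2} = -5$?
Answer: $- \frac{37}{11} \approx -3.3636$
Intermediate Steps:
$Z{\left(p,N \right)} = 10$ ($Z{\left(p,N \right)} = \left(-2\right) \left(-5\right) = 10$)
$r{\left(F \right)} = 35$ ($r{\left(F \right)} = 7 \cdot 5 = 35$)
$K = 10$
$M{\left(A,z \right)} = \frac{1}{44}$ ($M{\left(A,z \right)} = \frac{1}{9 + 35} = \frac{1}{44}$)
$M{\left(-10,K \right)} \left(-144 - 4\right) = \frac{-144 - 4}{44} = \frac{1}{44} \left(-148\right) = - \frac{37}{11}$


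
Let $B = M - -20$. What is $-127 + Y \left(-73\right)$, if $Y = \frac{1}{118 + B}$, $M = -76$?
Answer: $- \frac{7947}{62} \approx -128.18$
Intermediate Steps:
$B = -56$ ($B = -76 - -20 = -76 + 20 = -56$)
$Y = \frac{1}{62}$ ($Y = \frac{1}{118 - 56} = \frac{1}{62} \approx 0.016129$)
$-127 + Y \left(-73\right) = -127 + \frac{1}{62} \left(-73\right) = -127 - \frac{73}{62} = - \frac{7947}{62}$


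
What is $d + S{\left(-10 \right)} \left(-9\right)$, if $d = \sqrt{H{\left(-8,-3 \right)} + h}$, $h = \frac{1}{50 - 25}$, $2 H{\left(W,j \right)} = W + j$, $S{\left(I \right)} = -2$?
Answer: $18 + \frac{i \sqrt{546}}{10} \approx 18.0 + 2.3367 i$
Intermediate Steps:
$H{\left(W,j \right)} = \frac{W}{2} + \frac{j}{2}$ ($H{\left(W,j \right)} = \frac{W + j}{2} = \frac{W}{2} + \frac{j}{2}$)
$h = \frac{1}{25} \approx 0.04$
$d = \frac{i \sqrt{546}}{10}$ ($d = \sqrt{\left(\frac{1}{2} \left(-8\right) + \frac{1}{2} \left(-3\right)\right) + \frac{1}{25}} = \sqrt{\left(-4 - \frac{3}{2}\right) + \frac{1}{25}} = \sqrt{- \frac{11}{2} + \frac{1}{25}} = \sqrt{- \frac{273}{50}} = \frac{i \sqrt{546}}{10} \approx 2.3367 i$)
$d + S{\left(-10 \right)} \left(-9\right) = \frac{i \sqrt{546}}{10} - -18 = \frac{i \sqrt{546}}{10} + 18 = 18 + \frac{i \sqrt{546}}{10}$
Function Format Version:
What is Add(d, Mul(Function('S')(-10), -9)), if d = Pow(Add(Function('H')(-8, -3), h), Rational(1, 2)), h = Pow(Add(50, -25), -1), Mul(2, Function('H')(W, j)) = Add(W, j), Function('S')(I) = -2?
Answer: Add(18, Mul(Rational(1, 10), I, Pow(546, Rational(1, 2)))) ≈ Add(18.000, Mul(2.3367, I))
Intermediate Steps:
Function('H')(W, j) = Add(Mul(Rational(1, 2), W), Mul(Rational(1, 2), j)) (Function('H')(W, j) = Mul(Rational(1, 2), Add(W, j)) = Add(Mul(Rational(1, 2), W), Mul(Rational(1, 2), j)))
h = Rational(1, 25) (h = Pow(25, -1) = Rational(1, 25) ≈ 0.040000)
d = Mul(Rational(1, 10), I, Pow(546, Rational(1, 2))) (d = Pow(Add(Add(Mul(Rational(1, 2), -8), Mul(Rational(1, 2), -3)), Rational(1, 25)), Rational(1, 2)) = Pow(Add(Add(-4, Rational(-3, 2)), Rational(1, 25)), Rational(1, 2)) = Pow(Add(Rational(-11, 2), Rational(1, 25)), Rational(1, 2)) = Pow(Rational(-273, 50), Rational(1, 2)) = Mul(Rational(1, 10), I, Pow(546, Rational(1, 2))) ≈ Mul(2.3367, I))
Add(d, Mul(Function('S')(-10), -9)) = Add(Mul(Rational(1, 10), I, Pow(546, Rational(1, 2))), Mul(-2, -9)) = Add(Mul(Rational(1, 10), I, Pow(546, Rational(1, 2))), 18) = Add(18, Mul(Rational(1, 10), I, Pow(546, Rational(1, 2))))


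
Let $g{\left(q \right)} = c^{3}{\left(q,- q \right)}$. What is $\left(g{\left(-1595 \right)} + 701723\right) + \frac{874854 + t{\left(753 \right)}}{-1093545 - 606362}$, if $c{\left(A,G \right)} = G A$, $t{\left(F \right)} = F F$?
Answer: $- \frac{27989122739323524488648977}{1699907} \approx -1.6465 \cdot 10^{19}$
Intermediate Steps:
$t{\left(F \right)} = F^{2}$
$c{\left(A,G \right)} = A G$
$g{\left(q \right)} = - q^{6}$ ($g{\left(q \right)} = \left(q \left(- q\right)\right)^{3} = \left(- q^{2}\right)^{3} = - q^{6}$)
$\left(g{\left(-1595 \right)} + 701723\right) + \frac{874854 + t{\left(753 \right)}}{-1093545 - 606362} = \left(- \left(-1595\right)^{6} + 701723\right) + \frac{874854 + 753^{2}}{-1093545 - 606362} = \left(\left(-1\right) 16465090583970015625 + 701723\right) + \frac{874854 + 567009}{-1699907} = \left(-16465090583970015625 + 701723\right) + 1441863 \left(- \frac{1}{1699907}\right) = -16465090583969313902 - \frac{1441863}{1699907} = - \frac{27989122739323524488648977}{1699907}$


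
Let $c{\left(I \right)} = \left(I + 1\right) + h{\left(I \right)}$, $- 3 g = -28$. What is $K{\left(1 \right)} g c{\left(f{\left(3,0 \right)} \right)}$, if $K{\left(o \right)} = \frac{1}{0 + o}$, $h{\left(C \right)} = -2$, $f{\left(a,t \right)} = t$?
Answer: $- \frac{28}{3} \approx -9.3333$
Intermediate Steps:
$g = \frac{28}{3}$ ($g = \left(- \frac{1}{3}\right) \left(-28\right) = \frac{28}{3} \approx 9.3333$)
$c{\left(I \right)} = -1 + I$ ($c{\left(I \right)} = \left(I + 1\right) - 2 = \left(1 + I\right) - 2 = -1 + I$)
$K{\left(o \right)} = \frac{1}{o}$
$K{\left(1 \right)} g c{\left(f{\left(3,0 \right)} \right)} = 1^{-1} \cdot \frac{28}{3} \left(-1 + 0\right) = 1 \cdot \frac{28}{3} \left(-1\right) = \frac{28}{3} \left(-1\right) = - \frac{28}{3}$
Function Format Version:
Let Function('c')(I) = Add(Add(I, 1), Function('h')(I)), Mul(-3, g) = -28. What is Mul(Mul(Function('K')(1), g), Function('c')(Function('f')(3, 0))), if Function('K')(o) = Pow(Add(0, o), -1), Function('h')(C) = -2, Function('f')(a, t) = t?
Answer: Rational(-28, 3) ≈ -9.3333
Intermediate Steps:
g = Rational(28, 3) (g = Mul(Rational(-1, 3), -28) = Rational(28, 3) ≈ 9.3333)
Function('c')(I) = Add(-1, I) (Function('c')(I) = Add(Add(I, 1), -2) = Add(Add(1, I), -2) = Add(-1, I))
Function('K')(o) = Pow(o, -1)
Mul(Mul(Function('K')(1), g), Function('c')(Function('f')(3, 0))) = Mul(Mul(Pow(1, -1), Rational(28, 3)), Add(-1, 0)) = Mul(Mul(1, Rational(28, 3)), -1) = Mul(Rational(28, 3), -1) = Rational(-28, 3)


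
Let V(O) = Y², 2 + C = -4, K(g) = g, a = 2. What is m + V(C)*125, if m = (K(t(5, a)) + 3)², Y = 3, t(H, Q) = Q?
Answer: 1150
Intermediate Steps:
C = -6 (C = -2 - 4 = -6)
V(O) = 9 (V(O) = 3² = 9)
m = 25 (m = (2 + 3)² = 5² = 25)
m + V(C)*125 = 25 + 9*125 = 25 + 1125 = 1150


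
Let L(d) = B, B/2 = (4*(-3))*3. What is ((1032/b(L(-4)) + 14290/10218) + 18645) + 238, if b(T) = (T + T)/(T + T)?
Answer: 101752880/5109 ≈ 19916.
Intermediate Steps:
B = -72 (B = 2*((4*(-3))*3) = 2*(-12*3) = 2*(-36) = -72)
L(d) = -72
b(T) = 1 (b(T) = (2*T)/((2*T)) = (2*T)*(1/(2*T)) = 1)
((1032/b(L(-4)) + 14290/10218) + 18645) + 238 = ((1032/1 + 14290/10218) + 18645) + 238 = ((1032*1 + 14290*(1/10218)) + 18645) + 238 = ((1032 + 7145/5109) + 18645) + 238 = (5279633/5109 + 18645) + 238 = 100536938/5109 + 238 = 101752880/5109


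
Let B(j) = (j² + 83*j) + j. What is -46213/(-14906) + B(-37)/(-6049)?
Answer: 305463971/90166394 ≈ 3.3878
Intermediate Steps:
B(j) = j² + 84*j
-46213/(-14906) + B(-37)/(-6049) = -46213/(-14906) - 37*(84 - 37)/(-6049) = -46213*(-1/14906) - 37*47*(-1/6049) = 46213/14906 - 1739*(-1/6049) = 46213/14906 + 1739/6049 = 305463971/90166394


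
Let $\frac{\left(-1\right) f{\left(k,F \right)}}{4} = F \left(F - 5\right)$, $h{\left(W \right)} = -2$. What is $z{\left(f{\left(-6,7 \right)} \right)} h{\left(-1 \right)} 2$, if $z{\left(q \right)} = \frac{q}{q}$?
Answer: $-4$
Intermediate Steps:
$f{\left(k,F \right)} = - 4 F \left(-5 + F\right)$ ($f{\left(k,F \right)} = - 4 F \left(F - 5\right) = - 4 F \left(-5 + F\right)$)
$z{\left(q \right)} = 1$
$z{\left(f{\left(-6,7 \right)} \right)} h{\left(-1 \right)} 2 = 1 \left(\left(-2\right) 2\right) = 1 \left(-4\right) = -4$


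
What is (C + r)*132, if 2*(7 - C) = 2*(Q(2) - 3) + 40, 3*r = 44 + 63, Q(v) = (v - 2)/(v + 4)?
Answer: 3388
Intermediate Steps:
Q(v) = (-2 + v)/(4 + v)
r = 107/3 (r = (44 + 63)/3 = (⅓)*107 = 107/3 ≈ 35.667)
C = -10 (C = 7 - (2*((-2 + 2)/(4 + 2) - 3) + 40)/2 = 7 - (2*(0/6 - 3) + 40)/2 = 7 - (2*((⅙)*0 - 3) + 40)/2 = 7 - (2*(0 - 3) + 40)/2 = 7 - (2*(-3) + 40)/2 = 7 - (-6 + 40)/2 = 7 - ½*34 = 7 - 17 = -10)
(C + r)*132 = (-10 + 107/3)*132 = (77/3)*132 = 3388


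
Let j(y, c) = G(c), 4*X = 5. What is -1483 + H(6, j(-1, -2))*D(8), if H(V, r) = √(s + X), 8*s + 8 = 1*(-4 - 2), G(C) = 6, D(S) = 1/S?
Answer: -1483 + I*√2/16 ≈ -1483.0 + 0.088388*I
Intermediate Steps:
X = 5/4 (X = (¼)*5 = 5/4 ≈ 1.2500)
j(y, c) = 6
s = -7/4 (s = -1 + (1*(-4 - 2))/8 = -1 + (1*(-6))/8 = -1 + (⅛)*(-6) = -1 - ¾ = -7/4 ≈ -1.7500)
H(V, r) = I*√2/2 (H(V, r) = √(-7/4 + 5/4) = √(-½) = I*√2/2)
-1483 + H(6, j(-1, -2))*D(8) = -1483 + (I*√2/2)/8 = -1483 + (I*√2/2)*(⅛) = -1483 + I*√2/16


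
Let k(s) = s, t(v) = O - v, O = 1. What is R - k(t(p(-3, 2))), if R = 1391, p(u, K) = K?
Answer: 1392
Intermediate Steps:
t(v) = 1 - v
R - k(t(p(-3, 2))) = 1391 - (1 - 1*2) = 1391 - (1 - 2) = 1391 - 1*(-1) = 1391 + 1 = 1392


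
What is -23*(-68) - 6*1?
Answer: 1558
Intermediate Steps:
-23*(-68) - 6*1 = 1564 - 6 = 1558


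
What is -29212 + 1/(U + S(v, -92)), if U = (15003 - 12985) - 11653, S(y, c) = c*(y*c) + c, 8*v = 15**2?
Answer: -6669771475/228323 ≈ -29212.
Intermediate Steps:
v = 225/8 (v = (1/8)*15**2 = (1/8)*225 = 225/8 ≈ 28.125)
S(y, c) = c + y*c**2 (S(y, c) = c*(c*y) + c = y*c**2 + c = c + y*c**2)
U = -9635 (U = 2018 - 11653 = -9635)
-29212 + 1/(U + S(v, -92)) = -29212 + 1/(-9635 - 92*(1 - 92*225/8)) = -29212 + 1/(-9635 - 92*(1 - 5175/2)) = -29212 + 1/(-9635 - 92*(-5173/2)) = -29212 + 1/(-9635 + 237958) = -29212 + 1/228323 = -6669771475/228323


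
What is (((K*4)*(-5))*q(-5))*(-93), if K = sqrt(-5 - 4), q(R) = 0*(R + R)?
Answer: 0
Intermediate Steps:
q(R) = 0 (q(R) = 0*(2*R) = 0)
K = 3*I (K = sqrt(-9) = 3*I ≈ 3.0*I)
(((K*4)*(-5))*q(-5))*(-93) = ((((3*I)*4)*(-5))*0)*(-93) = (((12*I)*(-5))*0)*(-93) = (-60*I*0)*(-93) = 0*(-93) = 0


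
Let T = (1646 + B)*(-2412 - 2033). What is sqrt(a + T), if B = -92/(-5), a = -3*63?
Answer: I*sqrt(7398447) ≈ 2720.0*I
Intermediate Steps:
a = -189
B = 92/5 (B = -1/5*(-92) = 92/5 ≈ 18.400)
T = -7398258 (T = (1646 + 92/5)*(-2412 - 2033) = (8322/5)*(-4445) = -7398258)
sqrt(a + T) = sqrt(-189 - 7398258) = sqrt(-7398447) = I*sqrt(7398447)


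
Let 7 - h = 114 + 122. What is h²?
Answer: 52441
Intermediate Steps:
h = -229 (h = 7 - (114 + 122) = 7 - 1*236 = 7 - 236 = -229)
h² = (-229)² = 52441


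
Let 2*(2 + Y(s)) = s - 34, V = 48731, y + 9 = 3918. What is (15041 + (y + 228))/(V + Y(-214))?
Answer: 19178/48605 ≈ 0.39457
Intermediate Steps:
y = 3909 (y = -9 + 3918 = 3909)
Y(s) = -19 + s/2 (Y(s) = -2 + (s - 34)/2 = -2 + (-34 + s)/2 = -2 + (-17 + s/2) = -19 + s/2)
(15041 + (y + 228))/(V + Y(-214)) = (15041 + (3909 + 228))/(48731 + (-19 + (1/2)*(-214))) = (15041 + 4137)/(48731 + (-19 - 107)) = 19178/(48731 - 126) = 19178/48605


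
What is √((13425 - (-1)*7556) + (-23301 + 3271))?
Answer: √951 ≈ 30.838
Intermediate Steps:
√((13425 - (-1)*7556) + (-23301 + 3271)) = √((13425 - 1*(-7556)) - 20030) = √((13425 + 7556) - 20030) = √(20981 - 20030) = √951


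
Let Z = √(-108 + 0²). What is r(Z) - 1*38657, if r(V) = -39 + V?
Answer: -38696 + 6*I*√3 ≈ -38696.0 + 10.392*I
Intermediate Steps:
Z = 6*I*√3 (Z = √(-108 + 0) = √(-108) = 6*I*√3 ≈ 10.392*I)
r(Z) - 1*38657 = (-39 + 6*I*√3) - 1*38657 = (-39 + 6*I*√3) - 38657 = -38696 + 6*I*√3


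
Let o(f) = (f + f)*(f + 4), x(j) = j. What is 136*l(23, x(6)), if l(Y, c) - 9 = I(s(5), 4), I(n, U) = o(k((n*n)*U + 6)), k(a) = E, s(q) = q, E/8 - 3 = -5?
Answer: 53448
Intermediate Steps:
E = -16 (E = 24 + 8*(-5) = 24 - 40 = -16)
k(a) = -16
o(f) = 2*f*(4 + f) (o(f) = (2*f)*(4 + f) = 2*f*(4 + f))
I(n, U) = 384 (I(n, U) = 2*(-16)*(4 - 16) = 2*(-16)*(-12) = 384)
l(Y, c) = 393 (l(Y, c) = 9 + 384 = 393)
136*l(23, x(6)) = 136*393 = 53448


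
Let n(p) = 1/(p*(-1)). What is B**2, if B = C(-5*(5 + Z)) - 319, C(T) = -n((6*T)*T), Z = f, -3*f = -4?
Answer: 33153953654809/325802500 ≈ 1.0176e+5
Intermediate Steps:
f = 4/3 (f = -1/3*(-4) = 4/3 ≈ 1.3333)
n(p) = -1/p
Z = 4/3 ≈ 1.3333
C(T) = 1/(6*T**2) (C(T) = -(-1)/((6*T)*T) = -(-1)/(6*T**2) = 1/(6*T**2))
B = -5757947/18050 (B = 1/(6*(-5*(5 + 4/3))**2) - 319 = 1/(6*(-5*19/3)**2) - 319 = 1/(6*(-95/3)**2) - 319 = (1/6)*(9/9025) - 319 = 3/18050 - 319 = -5757947/18050 ≈ -319.00)
B**2 = (-5757947/18050)**2 = 33153953654809/325802500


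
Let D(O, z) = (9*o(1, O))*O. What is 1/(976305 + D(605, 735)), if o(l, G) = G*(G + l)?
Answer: 1/1997276655 ≈ 5.0068e-10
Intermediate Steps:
D(O, z) = 9*O²*(1 + O) (D(O, z) = (9*(O*(O + 1)))*O = (9*(O*(1 + O)))*O = (9*O*(1 + O))*O = 9*O²*(1 + O))
1/(976305 + D(605, 735)) = 1/(976305 + 9*605²*(1 + 605)) = 1/(976305 + 9*366025*606) = 1/(976305 + 1996300350) = 1/1997276655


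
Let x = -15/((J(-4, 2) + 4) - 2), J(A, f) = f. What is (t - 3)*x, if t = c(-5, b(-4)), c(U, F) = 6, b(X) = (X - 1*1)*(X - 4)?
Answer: -45/4 ≈ -11.250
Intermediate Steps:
b(X) = (-1 + X)*(-4 + X) (b(X) = (X - 1)*(-4 + X) = (-1 + X)*(-4 + X))
t = 6
x = -15/4 (x = -15/((2 + 4) - 2) = -15/(6 - 2) = -15/4 ≈ -3.7500)
(t - 3)*x = (6 - 3)*(-15/4) = 3*(-15/4) = -45/4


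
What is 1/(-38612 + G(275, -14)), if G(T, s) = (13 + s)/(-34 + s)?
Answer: -48/1853375 ≈ -2.5899e-5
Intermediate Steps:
G(T, s) = (13 + s)/(-34 + s)
1/(-38612 + G(275, -14)) = 1/(-38612 + (13 - 14)/(-34 - 14)) = 1/(-38612 - 1/(-48)) = 1/(-38612 - 1/48*(-1)) = 1/(-38612 + 1/48) = 1/(-1853375/48) = -48/1853375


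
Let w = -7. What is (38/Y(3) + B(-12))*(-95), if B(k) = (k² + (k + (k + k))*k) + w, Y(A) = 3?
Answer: -165775/3 ≈ -55258.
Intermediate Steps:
B(k) = -7 + 4*k² (B(k) = (k² + (k + (k + k))*k) - 7 = (k² + (k + 2*k)*k) - 7 = (k² + (3*k)*k) - 7 = (k² + 3*k²) - 7 = 4*k² - 7 = -7 + 4*k²)
(38/Y(3) + B(-12))*(-95) = (38/3 + (-7 + 4*(-12)²))*(-95) = (38*(⅓) + (-7 + 4*144))*(-95) = (38/3 + (-7 + 576))*(-95) = (38/3 + 569)*(-95) = (1745/3)*(-95) = -165775/3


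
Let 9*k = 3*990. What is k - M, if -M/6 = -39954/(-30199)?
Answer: 10205394/30199 ≈ 337.94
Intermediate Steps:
M = -239724/30199 (M = -(-239724)/(-30199) = -(-239724)*(-1)/30199 = -6*39954/30199 = -239724/30199 ≈ -7.9381)
k = 330 (k = (3*990)/9 = (⅑)*2970 = 330)
k - M = 330 - 1*(-239724/30199) = 330 + 239724/30199 = 10205394/30199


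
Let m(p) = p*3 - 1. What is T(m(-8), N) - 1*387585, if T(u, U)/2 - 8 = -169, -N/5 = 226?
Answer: -387907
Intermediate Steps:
N = -1130 (N = -5*226 = -1130)
m(p) = -1 + 3*p (m(p) = 3*p - 1 = -1 + 3*p)
T(u, U) = -322 (T(u, U) = 16 + 2*(-169) = 16 - 338 = -322)
T(m(-8), N) - 1*387585 = -322 - 1*387585 = -322 - 387585 = -387907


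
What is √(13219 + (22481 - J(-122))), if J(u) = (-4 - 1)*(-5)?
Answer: 5*√1427 ≈ 188.88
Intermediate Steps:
J(u) = 25 (J(u) = -5*(-5) = 25)
√(13219 + (22481 - J(-122))) = √(13219 + (22481 - 1*25)) = √(13219 + (22481 - 25)) = √(13219 + 22456) = √35675 = 5*√1427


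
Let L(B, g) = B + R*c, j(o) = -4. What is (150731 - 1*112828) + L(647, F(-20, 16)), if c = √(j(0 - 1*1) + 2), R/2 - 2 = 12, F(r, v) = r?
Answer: 38550 + 28*I*√2 ≈ 38550.0 + 39.598*I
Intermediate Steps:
R = 28 (R = 4 + 2*12 = 4 + 24 = 28)
c = I*√2 (c = √(-4 + 2) = √(-2) = I*√2 ≈ 1.4142*I)
L(B, g) = B + 28*I*√2 (L(B, g) = B + 28*(I*√2) = B + 28*I*√2)
(150731 - 1*112828) + L(647, F(-20, 16)) = (150731 - 1*112828) + (647 + 28*I*√2) = (150731 - 112828) + (647 + 28*I*√2) = 37903 + (647 + 28*I*√2) = 38550 + 28*I*√2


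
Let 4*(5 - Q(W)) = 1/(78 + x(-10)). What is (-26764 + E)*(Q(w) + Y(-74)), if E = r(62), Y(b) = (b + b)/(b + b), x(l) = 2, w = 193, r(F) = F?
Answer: -25620569/160 ≈ -1.6013e+5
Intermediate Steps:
Y(b) = 1 (Y(b) = (2*b)/((2*b)) = (2*b)*(1/(2*b)) = 1)
E = 62
Q(W) = 1599/320 (Q(W) = 5 - 1/(4*(78 + 2)) = 5 - ¼/80 = 5 - ¼*1/80 = 5 - 1/320 = 1599/320)
(-26764 + E)*(Q(w) + Y(-74)) = (-26764 + 62)*(1599/320 + 1) = -26702*1919/320 = -25620569/160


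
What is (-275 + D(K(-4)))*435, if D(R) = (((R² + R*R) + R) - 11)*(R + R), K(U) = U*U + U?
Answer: 2897535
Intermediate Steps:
K(U) = U + U² (K(U) = U² + U = U + U²)
D(R) = 2*R*(-11 + R + 2*R²) (D(R) = (((R² + R²) + R) - 11)*(2*R) = ((2*R² + R) - 11)*(2*R) = ((R + 2*R²) - 11)*(2*R) = (-11 + R + 2*R²)*(2*R) = 2*R*(-11 + R + 2*R²))
(-275 + D(K(-4)))*435 = (-275 + 2*(-4*(1 - 4))*(-11 - 4*(1 - 4) + 2*(-4*(1 - 4))²))*435 = (-275 + 2*(-4*(-3))*(-11 - 4*(-3) + 2*(-4*(-3))²))*435 = (-275 + 2*12*(-11 + 12 + 2*12²))*435 = (-275 + 2*12*(-11 + 12 + 2*144))*435 = (-275 + 2*12*(-11 + 12 + 288))*435 = (-275 + 2*12*289)*435 = (-275 + 6936)*435 = 6661*435 = 2897535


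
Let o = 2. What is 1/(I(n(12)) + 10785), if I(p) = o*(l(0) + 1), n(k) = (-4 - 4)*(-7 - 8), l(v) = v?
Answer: 1/10787 ≈ 9.2704e-5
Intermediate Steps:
n(k) = 120 (n(k) = -8*(-15) = 120)
I(p) = 2 (I(p) = 2*(0 + 1) = 2*1 = 2)
1/(I(n(12)) + 10785) = 1/(2 + 10785) = 1/10787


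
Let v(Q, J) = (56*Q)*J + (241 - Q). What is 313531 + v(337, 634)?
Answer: 12278283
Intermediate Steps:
v(Q, J) = 241 - Q + 56*J*Q (v(Q, J) = 56*J*Q + (241 - Q) = 241 - Q + 56*J*Q)
313531 + v(337, 634) = 313531 + (241 - 1*337 + 56*634*337) = 313531 + (241 - 337 + 11964848) = 313531 + 11964752 = 12278283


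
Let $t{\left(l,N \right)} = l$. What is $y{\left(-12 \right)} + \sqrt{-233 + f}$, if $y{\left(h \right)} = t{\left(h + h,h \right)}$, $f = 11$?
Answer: $-24 + i \sqrt{222} \approx -24.0 + 14.9 i$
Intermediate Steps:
$y{\left(h \right)} = 2 h$ ($y{\left(h \right)} = h + h = 2 h$)
$y{\left(-12 \right)} + \sqrt{-233 + f} = 2 \left(-12\right) + \sqrt{-233 + 11} = -24 + \sqrt{-222} = -24 + i \sqrt{222}$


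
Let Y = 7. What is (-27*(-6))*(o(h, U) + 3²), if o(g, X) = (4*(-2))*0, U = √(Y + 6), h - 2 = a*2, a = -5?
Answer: 1458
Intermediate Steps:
h = -8 (h = 2 - 5*2 = 2 - 10 = -8)
U = √13 (U = √(7 + 6) = √13 ≈ 3.6056)
o(g, X) = 0 (o(g, X) = -8*0 = 0)
(-27*(-6))*(o(h, U) + 3²) = (-27*(-6))*(0 + 3²) = 162*(0 + 9) = 162*9 = 1458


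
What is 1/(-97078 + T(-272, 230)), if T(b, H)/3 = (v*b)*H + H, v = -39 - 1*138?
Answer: 1/33122972 ≈ 3.0191e-8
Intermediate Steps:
v = -177 (v = -39 - 138 = -177)
T(b, H) = 3*H - 531*H*b (T(b, H) = 3*((-177*b)*H + H) = 3*(-177*H*b + H) = 3*(H - 177*H*b) = 3*H - 531*H*b)
1/(-97078 + T(-272, 230)) = 1/(-97078 + 3*230*(1 - 177*(-272))) = 1/(-97078 + 3*230*(1 + 48144)) = 1/(-97078 + 3*230*48145) = 1/(-97078 + 33220050) = 1/33122972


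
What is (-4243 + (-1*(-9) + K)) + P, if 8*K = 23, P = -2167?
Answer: -51185/8 ≈ -6398.1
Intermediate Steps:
K = 23/8 (K = (1/8)*23 = 23/8 ≈ 2.8750)
(-4243 + (-1*(-9) + K)) + P = (-4243 + (-1*(-9) + 23/8)) - 2167 = (-4243 + (9 + 23/8)) - 2167 = (-4243 + 95/8) - 2167 = -33849/8 - 2167 = -51185/8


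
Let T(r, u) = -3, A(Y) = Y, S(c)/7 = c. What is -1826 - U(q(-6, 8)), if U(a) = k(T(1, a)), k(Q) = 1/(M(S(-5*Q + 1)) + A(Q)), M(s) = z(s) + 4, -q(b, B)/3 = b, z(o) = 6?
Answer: -12783/7 ≈ -1826.1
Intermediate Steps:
S(c) = 7*c
q(b, B) = -3*b
M(s) = 10 (M(s) = 6 + 4 = 10)
k(Q) = 1/(10 + Q)
U(a) = ⅐ (U(a) = 1/(10 - 3) = 1/7 = ⅐)
-1826 - U(q(-6, 8)) = -1826 - 1*⅐ = -1826 - ⅐ = -12783/7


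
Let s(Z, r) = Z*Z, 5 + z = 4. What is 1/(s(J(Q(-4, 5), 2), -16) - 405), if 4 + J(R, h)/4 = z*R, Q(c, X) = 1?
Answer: -⅕ ≈ -0.20000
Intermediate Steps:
z = -1 (z = -5 + 4 = -1)
J(R, h) = -16 - 4*R (J(R, h) = -16 + 4*(-R) = -16 - 4*R)
s(Z, r) = Z²
1/(s(J(Q(-4, 5), 2), -16) - 405) = 1/((-16 - 4*1)² - 405) = 1/((-16 - 4)² - 405) = 1/((-20)² - 405) = 1/(400 - 405) = 1/(-5) = -⅕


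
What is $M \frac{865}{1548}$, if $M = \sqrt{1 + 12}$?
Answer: $\frac{865 \sqrt{13}}{1548} \approx 2.0147$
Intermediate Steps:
$M = \sqrt{13} \approx 3.6056$
$M \frac{865}{1548} = \sqrt{13} \cdot \frac{865}{1548} = \frac{865 \sqrt{13}}{1548}$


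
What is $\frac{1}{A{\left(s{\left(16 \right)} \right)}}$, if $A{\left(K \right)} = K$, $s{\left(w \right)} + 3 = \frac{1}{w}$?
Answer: $- \frac{16}{47} \approx -0.34043$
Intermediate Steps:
$s{\left(w \right)} = -3 + \frac{1}{w}$
$\frac{1}{A{\left(s{\left(16 \right)} \right)}} = \frac{1}{-3 + \frac{1}{16}} = \frac{1}{- \frac{47}{16}} = - \frac{16}{47}$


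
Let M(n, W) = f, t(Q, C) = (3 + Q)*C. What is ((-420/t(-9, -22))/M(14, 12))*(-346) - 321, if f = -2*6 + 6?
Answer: -16648/33 ≈ -504.48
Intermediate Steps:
f = -6 (f = -12 + 6 = -6)
t(Q, C) = C*(3 + Q)
M(n, W) = -6
((-420/t(-9, -22))/M(14, 12))*(-346) - 321 = (-420*(-1/(22*(3 - 9)))/(-6))*(-346) - 321 = (-420/((-22*(-6)))*(-1/6))*(-346) - 321 = (-420/132*(-1/6))*(-346) - 321 = (-420*1/132*(-1/6))*(-346) - 321 = -35/11*(-1/6)*(-346) - 321 = (35/66)*(-346) - 321 = -6055/33 - 321 = -16648/33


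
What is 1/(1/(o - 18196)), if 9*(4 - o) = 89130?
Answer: -84286/3 ≈ -28095.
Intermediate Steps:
o = -29698/3 (o = 4 - ⅑*89130 = 4 - 29710/3 = -29698/3 ≈ -9899.3)
1/(1/(o - 18196)) = 1/(1/(-29698/3 - 18196)) = 1/(1/(-84286/3)) = 1/(-3/84286) = -84286/3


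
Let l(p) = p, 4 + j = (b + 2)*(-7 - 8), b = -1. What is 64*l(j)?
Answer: -1216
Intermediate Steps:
j = -19 (j = -4 + (-1 + 2)*(-7 - 8) = -4 + 1*(-15) = -4 - 15 = -19)
64*l(j) = 64*(-19) = -1216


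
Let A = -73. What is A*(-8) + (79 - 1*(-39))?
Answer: 702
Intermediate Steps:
A*(-8) + (79 - 1*(-39)) = -73*(-8) + (79 - 1*(-39)) = 584 + (79 + 39) = 584 + 118 = 702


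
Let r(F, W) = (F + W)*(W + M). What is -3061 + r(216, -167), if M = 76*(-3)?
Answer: -22416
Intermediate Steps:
M = -228
r(F, W) = (-228 + W)*(F + W) (r(F, W) = (F + W)*(W - 228) = (F + W)*(-228 + W) = (-228 + W)*(F + W))
-3061 + r(216, -167) = -3061 + ((-167)² - 228*216 - 228*(-167) + 216*(-167)) = -3061 + (27889 - 49248 + 38076 - 36072) = -3061 - 19355 = -22416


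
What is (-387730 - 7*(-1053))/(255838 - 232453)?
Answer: -380359/23385 ≈ -16.265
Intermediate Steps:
(-387730 - 7*(-1053))/(255838 - 232453) = (-387730 + 7371)/23385 = -380359*1/23385 = -380359/23385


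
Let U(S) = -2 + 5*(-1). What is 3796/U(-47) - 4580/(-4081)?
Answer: -2208488/4081 ≈ -541.16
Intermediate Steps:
U(S) = -7 (U(S) = -2 - 5 = -7)
3796/U(-47) - 4580/(-4081) = 3796/(-7) - 4580/(-4081) = 3796*(-⅐) - 4580*(-1/4081) = -3796/7 + 4580/4081 = -2208488/4081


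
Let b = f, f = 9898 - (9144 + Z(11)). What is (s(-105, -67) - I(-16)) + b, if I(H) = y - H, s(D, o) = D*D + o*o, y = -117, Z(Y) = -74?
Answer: 16443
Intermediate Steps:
s(D, o) = D² + o²
f = 828 (f = 9898 - (9144 - 74) = 9898 - 1*9070 = 9898 - 9070 = 828)
b = 828
I(H) = -117 - H
(s(-105, -67) - I(-16)) + b = (((-105)² + (-67)²) - (-117 - 1*(-16))) + 828 = ((11025 + 4489) - (-117 + 16)) + 828 = (15514 - 1*(-101)) + 828 = (15514 + 101) + 828 = 15615 + 828 = 16443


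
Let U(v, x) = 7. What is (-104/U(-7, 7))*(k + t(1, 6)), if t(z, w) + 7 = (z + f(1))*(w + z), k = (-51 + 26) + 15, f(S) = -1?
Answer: 1768/7 ≈ 252.57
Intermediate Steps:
k = -10 (k = -25 + 15 = -10)
t(z, w) = -7 + (-1 + z)*(w + z) (t(z, w) = -7 + (z - 1)*(w + z) = -7 + (-1 + z)*(w + z))
(-104/U(-7, 7))*(k + t(1, 6)) = (-104/7)*(-10 + (-7 + 1² - 1*6 - 1*1 + 6*1)) = (-104*⅐)*(-10 + (-7 + 1 - 6 - 1 + 6)) = -104*(-10 - 7)/7 = -104/7*(-17) = 1768/7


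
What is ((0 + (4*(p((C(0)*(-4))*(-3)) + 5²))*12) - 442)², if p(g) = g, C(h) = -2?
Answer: 155236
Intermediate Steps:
((0 + (4*(p((C(0)*(-4))*(-3)) + 5²))*12) - 442)² = ((0 + (4*(-2*(-4)*(-3) + 5²))*12) - 442)² = ((0 + (4*(8*(-3) + 25))*12) - 442)² = ((0 + (4*(-24 + 25))*12) - 442)² = ((0 + (4*1)*12) - 442)² = ((0 + 4*12) - 442)² = ((0 + 48) - 442)² = (48 - 442)² = (-394)² = 155236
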